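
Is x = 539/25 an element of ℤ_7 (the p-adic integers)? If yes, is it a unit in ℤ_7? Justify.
x ∈ ℤ_7 but not a unit; v_7(x) = 2 > 0

ℤ_7 = {x ∈ ℚ_7 : v_7(x) ≥ 0} and ℤ_7^× = {x ∈ ℤ_7 : v_7(x) = 0}. Here v_7(539/25) = v_7(num) − v_7(den) = 2; compare against these criteria.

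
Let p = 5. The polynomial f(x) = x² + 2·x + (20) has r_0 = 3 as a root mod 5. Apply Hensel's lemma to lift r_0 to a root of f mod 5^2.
r_1 = 8 (mod 25)

Hensel: r_{i+1} = r_i − f(r_i)·(f′(r_i))^{-1} mod 5^{i+2}, f′(x) = 2x + 2. Iterate:
  r_0 = 3 (mod 5)
  r_1 = 8 (mod 25)
Final: r = 8 satisfies f(r) ≡ 0 mod 5^2.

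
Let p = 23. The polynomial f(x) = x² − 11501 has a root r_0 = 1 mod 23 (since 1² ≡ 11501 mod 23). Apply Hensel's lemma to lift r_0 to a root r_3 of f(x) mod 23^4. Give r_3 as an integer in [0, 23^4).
r_3 = 240627 (mod 279841)

Hensel's recurrence: r_{i+1} = r_i − f(r_i)·(f′(r_i))^{-1} mod 23^{i+2}, with f′(x) = 2x. Iterate:
  r_0 = 1 (mod 23)
  r_1 = 461 (mod 529)
  r_2 = 9454 (mod 12167)
  r_3 = 240627 (mod 279841)
Final: r_3 = 240627, and one checks f(r_3) ≡ 0 mod 23^4.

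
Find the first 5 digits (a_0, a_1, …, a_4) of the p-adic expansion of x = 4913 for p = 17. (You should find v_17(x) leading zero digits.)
(a_0, …, a_4) = (0, 0, 0, 1, 0)

v_17(4913) = 3, so a_0 = ... = a_2 = 0. Factor out: x = 17^3 · u with u = 1 a unit in ℤ_17. Expand u iteratively via a_{v+i} = u_i mod 17, u_{i+1} = (u_i − a_{v+i})/17:
  u_0 = 1;  a_3 = 1;  u_1 = (u_0 − 1)/17 = 0
  u_1 = 0;  a_4 = 0;  u_2 = (u_1 − 0)/17 = 0
Digits: (0, 0, 0, 1, 0).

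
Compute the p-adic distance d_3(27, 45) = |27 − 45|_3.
d_3(27, 45) = 1/9

Step 1 — x − y = 27 − 45 = -18. Step 2 — v_3(-18) = 2 (factor: -18 = −(3^2 · 2); the sign does not affect v_p). Step 3 — |x − y|_3 = 3^{-2} = 1/9.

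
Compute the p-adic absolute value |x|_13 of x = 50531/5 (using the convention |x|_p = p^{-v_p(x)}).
|50531/5|_13 = 1/2197

Step 1 — compute v_13(x) by factoring powers of 13 out of the numerator and denominator: v_13(50531/5) = 3. Step 2 — apply |x|_p = p^{-v_p(x)} = 13^{-3} = 1/2197.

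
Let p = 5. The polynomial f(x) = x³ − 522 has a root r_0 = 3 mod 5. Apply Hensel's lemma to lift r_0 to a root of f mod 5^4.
r_3 = 488 (mod 625)

Hensel: r_{i+1} = r_i − f(r_i)/f′(r_i) mod 5^{i+2}, where f′(x) = 3x². Iterate:
  r_0 = 3 (mod 5)
  r_1 = 13 (mod 25)
  r_2 = 113 (mod 125)
  r_3 = 488 (mod 625)
Final: r = 488 with f(r) ≡ 0 mod 5^4.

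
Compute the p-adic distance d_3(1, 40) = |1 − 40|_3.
d_3(1, 40) = 1/3

Step 1 — x − y = 1 − 40 = -39. Step 2 — v_3(-39) = 1 (factor: -39 = −(3^1 · 13); the sign does not affect v_p). Step 3 — |x − y|_3 = 3^{-1} = 1/3.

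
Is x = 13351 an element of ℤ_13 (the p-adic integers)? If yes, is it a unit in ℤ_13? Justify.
x ∈ ℤ_13 but not a unit; v_13(x) = 2 > 0

ℤ_13 = {x ∈ ℚ_13 : v_13(x) ≥ 0} and ℤ_13^× = {x ∈ ℤ_13 : v_13(x) = 0}. Here v_13(13351) = v_13(num) − v_13(den) = 2; compare against these criteria.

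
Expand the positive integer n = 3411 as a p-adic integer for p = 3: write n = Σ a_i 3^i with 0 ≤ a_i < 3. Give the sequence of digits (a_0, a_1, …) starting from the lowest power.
(a_0, a_1, …) = (0, 0, 1, 0, 0, 2, 1, 1)

Repeated division by 3 gives the digits low-to-high: 3411 = 1·3^2 + 2·3^5 + 1·3^6 + 1·3^7. Digit sequence: (0, 0, 1, 0, 0, 2, 1, 1).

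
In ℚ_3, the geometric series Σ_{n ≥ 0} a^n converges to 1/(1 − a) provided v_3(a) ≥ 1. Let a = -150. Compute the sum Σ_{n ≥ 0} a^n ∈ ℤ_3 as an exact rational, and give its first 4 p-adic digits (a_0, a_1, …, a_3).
Σ a^n = 1/(1 − a) = 1/151;  first 4 digits = (1, 1, 2, 0)

v_3(a) = 1 ≥ 1, so the series converges in ℤ_3 to 1/(1 − a) = 1/(1 − (-150)) = 1/151. Expand this rational in ℤ_3: compute digits iteratively via d_i = x_i mod 3, x_{i+1} = (x_i − d_i)/3. The first 4 digits are (1, 1, 2, 0).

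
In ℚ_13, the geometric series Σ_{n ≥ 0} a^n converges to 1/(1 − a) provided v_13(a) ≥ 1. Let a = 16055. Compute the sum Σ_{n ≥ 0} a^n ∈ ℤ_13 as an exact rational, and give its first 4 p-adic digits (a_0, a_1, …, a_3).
Σ a^n = 1/(1 − a) = -1/16054;  first 4 digits = (1, 0, 4, 7)

v_13(a) = 2 ≥ 1, so the series converges in ℤ_13 to 1/(1 − a) = 1/(1 − 16055) = -1/16054. Expand this rational in ℤ_13: compute digits iteratively via d_i = x_i mod 13, x_{i+1} = (x_i − d_i)/13. The first 4 digits are (1, 0, 4, 7).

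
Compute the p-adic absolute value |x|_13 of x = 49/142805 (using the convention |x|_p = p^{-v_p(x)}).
|49/142805|_13 = 28561

Step 1 — compute v_13(x) by factoring powers of 13 out of the numerator and denominator: v_13(49/142805) = -4. Step 2 — apply |x|_p = p^{-v_p(x)} = 13^{4} = 28561.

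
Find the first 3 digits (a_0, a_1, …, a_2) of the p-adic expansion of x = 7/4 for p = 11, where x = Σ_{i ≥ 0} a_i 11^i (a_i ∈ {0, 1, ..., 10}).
(a_0, …, a_2) = (10, 2, 8)

v_11(7/4) = 0 (numerator and denominator both coprime to 11), so x ∈ ℤ_11^×. Compute digits iteratively via a_i = x_i mod 11, x_{i+1} = (x_i − a_i)/11, with x_0 = x:
  x_0 = 7/4;  a_0 = 10;  x_1 = (x_0 − 10)/11 = -3/4
  x_1 = -3/4;  a_1 = 2;  x_2 = (x_1 − 2)/11 = -1/4
  x_2 = -1/4;  a_2 = 8;  x_3 = (x_2 − 8)/11 = -3/4
Digits: (10, 2, 8).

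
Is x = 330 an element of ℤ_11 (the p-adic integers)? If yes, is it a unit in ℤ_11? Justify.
x ∈ ℤ_11 but not a unit; v_11(x) = 1 > 0

ℤ_11 = {x ∈ ℚ_11 : v_11(x) ≥ 0} and ℤ_11^× = {x ∈ ℤ_11 : v_11(x) = 0}. Here v_11(330) = v_11(num) − v_11(den) = 1; compare against these criteria.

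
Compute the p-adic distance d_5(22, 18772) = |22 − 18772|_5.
d_5(22, 18772) = 1/3125

Step 1 — x − y = 22 − 18772 = -18750. Step 2 — v_5(-18750) = 5 (factor: -18750 = −(5^5 · 6); the sign does not affect v_p). Step 3 — |x − y|_5 = 5^{-5} = 1/3125.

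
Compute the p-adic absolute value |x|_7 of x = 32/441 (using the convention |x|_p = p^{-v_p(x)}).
|32/441|_7 = 49

Step 1 — compute v_7(x) by factoring powers of 7 out of the numerator and denominator: v_7(32/441) = -2. Step 2 — apply |x|_p = p^{-v_p(x)} = 7^{2} = 49.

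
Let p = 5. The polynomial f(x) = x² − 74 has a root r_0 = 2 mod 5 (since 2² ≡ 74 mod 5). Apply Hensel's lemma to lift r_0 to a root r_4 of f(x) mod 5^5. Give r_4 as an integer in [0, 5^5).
r_4 = 857 (mod 3125)

Hensel's recurrence: r_{i+1} = r_i − f(r_i)·(f′(r_i))^{-1} mod 5^{i+2}, with f′(x) = 2x. Iterate:
  r_0 = 2 (mod 5)
  r_1 = 7 (mod 25)
  r_2 = 107 (mod 125)
  r_3 = 232 (mod 625)
  r_4 = 857 (mod 3125)
Final: r_4 = 857, and one checks f(r_4) ≡ 0 mod 5^5.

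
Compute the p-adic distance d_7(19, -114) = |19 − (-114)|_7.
d_7(19, -114) = 1/7

Step 1 — x − y = 19 − (-114) = 133. Step 2 — v_7(133) = 1 (factor: 133 = (7^1 · 19); the sign does not affect v_p). Step 3 — |x − y|_7 = 7^{-1} = 1/7.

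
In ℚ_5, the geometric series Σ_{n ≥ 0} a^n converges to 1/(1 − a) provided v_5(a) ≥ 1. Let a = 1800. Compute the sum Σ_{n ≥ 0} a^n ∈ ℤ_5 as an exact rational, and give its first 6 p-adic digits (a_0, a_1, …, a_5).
Σ a^n = 1/(1 − a) = -1/1799;  first 6 digits = (1, 0, 2, 4, 1, 2)

v_5(a) = 2 ≥ 1, so the series converges in ℤ_5 to 1/(1 − a) = 1/(1 − 1800) = -1/1799. Expand this rational in ℤ_5: compute digits iteratively via d_i = x_i mod 5, x_{i+1} = (x_i − d_i)/5. The first 6 digits are (1, 0, 2, 4, 1, 2).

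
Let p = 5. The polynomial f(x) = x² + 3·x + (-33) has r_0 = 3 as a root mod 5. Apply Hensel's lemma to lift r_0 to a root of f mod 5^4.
r_3 = 438 (mod 625)

Hensel: r_{i+1} = r_i − f(r_i)·(f′(r_i))^{-1} mod 5^{i+2}, f′(x) = 2x + 3. Iterate:
  r_0 = 3 (mod 5)
  r_1 = 13 (mod 25)
  r_2 = 63 (mod 125)
  r_3 = 438 (mod 625)
Final: r = 438 satisfies f(r) ≡ 0 mod 5^4.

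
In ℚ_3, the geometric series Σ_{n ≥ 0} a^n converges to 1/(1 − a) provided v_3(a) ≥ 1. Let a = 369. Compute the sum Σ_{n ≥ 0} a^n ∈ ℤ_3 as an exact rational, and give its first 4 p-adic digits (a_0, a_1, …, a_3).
Σ a^n = 1/(1 − a) = -1/368;  first 4 digits = (1, 0, 2, 1)

v_3(a) = 2 ≥ 1, so the series converges in ℤ_3 to 1/(1 − a) = 1/(1 − 369) = -1/368. Expand this rational in ℤ_3: compute digits iteratively via d_i = x_i mod 3, x_{i+1} = (x_i − d_i)/3. The first 4 digits are (1, 0, 2, 1).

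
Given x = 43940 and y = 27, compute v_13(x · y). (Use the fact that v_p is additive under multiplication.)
v_13(1186380) = 3

v_p(x) = 3 (factor: 43940 = 13^3 · 20); v_p(y) = 0 (factor: 27 = 13^0 · 27). Additivity: v_p(xy) = v_p(x) + v_p(y) = 3 + 0 = 3. (Direct check: xy = 1186380 = 13^3 · (540).)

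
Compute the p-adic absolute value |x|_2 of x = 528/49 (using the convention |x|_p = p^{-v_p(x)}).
|528/49|_2 = 1/16

Step 1 — compute v_2(x) by factoring powers of 2 out of the numerator and denominator: v_2(528/49) = 4. Step 2 — apply |x|_p = p^{-v_p(x)} = 2^{-4} = 1/16.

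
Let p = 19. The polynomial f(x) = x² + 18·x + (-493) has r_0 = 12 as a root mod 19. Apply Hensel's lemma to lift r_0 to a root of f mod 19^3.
r_2 = 3204 (mod 6859)

Hensel: r_{i+1} = r_i − f(r_i)·(f′(r_i))^{-1} mod 19^{i+2}, f′(x) = 2x + 18. Iterate:
  r_0 = 12 (mod 19)
  r_1 = 316 (mod 361)
  r_2 = 3204 (mod 6859)
Final: r = 3204 satisfies f(r) ≡ 0 mod 19^3.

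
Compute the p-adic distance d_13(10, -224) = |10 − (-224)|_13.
d_13(10, -224) = 1/13

Step 1 — x − y = 10 − (-224) = 234. Step 2 — v_13(234) = 1 (factor: 234 = (13^1 · 18); the sign does not affect v_p). Step 3 — |x − y|_13 = 13^{-1} = 1/13.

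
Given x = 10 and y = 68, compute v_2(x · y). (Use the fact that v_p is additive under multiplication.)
v_2(680) = 3

v_p(x) = 1 (factor: 10 = 2^1 · 5); v_p(y) = 2 (factor: 68 = 2^2 · 17). Additivity: v_p(xy) = v_p(x) + v_p(y) = 1 + 2 = 3. (Direct check: xy = 680 = 2^3 · (85).)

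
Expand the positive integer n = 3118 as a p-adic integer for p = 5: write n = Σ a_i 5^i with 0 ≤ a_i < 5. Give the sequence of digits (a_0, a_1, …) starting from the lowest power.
(a_0, a_1, …) = (3, 3, 4, 4, 4)

Repeated division by 5 gives the digits low-to-high: 3118 = 3 + 3·5^1 + 4·5^2 + 4·5^3 + 4·5^4. Digit sequence: (3, 3, 4, 4, 4).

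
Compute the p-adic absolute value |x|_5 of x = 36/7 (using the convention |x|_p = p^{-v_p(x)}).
|36/7|_5 = 1

Step 1 — compute v_5(x) by factoring powers of 5 out of the numerator and denominator: v_5(36/7) = 0. Step 2 — apply |x|_p = p^{-v_p(x)} = 5^{0} = 1.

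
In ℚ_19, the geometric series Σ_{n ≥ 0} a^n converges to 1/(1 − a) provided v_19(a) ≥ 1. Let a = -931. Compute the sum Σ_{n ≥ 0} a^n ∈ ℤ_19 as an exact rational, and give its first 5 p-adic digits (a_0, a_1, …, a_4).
Σ a^n = 1/(1 − a) = 1/932;  first 5 digits = (1, 8, 4, 11, 0)

v_19(a) = 1 ≥ 1, so the series converges in ℤ_19 to 1/(1 − a) = 1/(1 − (-931)) = 1/932. Expand this rational in ℤ_19: compute digits iteratively via d_i = x_i mod 19, x_{i+1} = (x_i − d_i)/19. The first 5 digits are (1, 8, 4, 11, 0).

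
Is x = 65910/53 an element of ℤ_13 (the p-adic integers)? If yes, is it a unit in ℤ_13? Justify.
x ∈ ℤ_13 but not a unit; v_13(x) = 3 > 0

ℤ_13 = {x ∈ ℚ_13 : v_13(x) ≥ 0} and ℤ_13^× = {x ∈ ℤ_13 : v_13(x) = 0}. Here v_13(65910/53) = v_13(num) − v_13(den) = 3; compare against these criteria.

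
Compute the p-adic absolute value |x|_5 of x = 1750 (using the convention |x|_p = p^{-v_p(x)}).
|1750|_5 = 1/125

Step 1 — compute v_5(x) by factoring powers of 5 out of the numerator and denominator: v_5(1750) = 3. Step 2 — apply |x|_p = p^{-v_p(x)} = 5^{-3} = 1/125.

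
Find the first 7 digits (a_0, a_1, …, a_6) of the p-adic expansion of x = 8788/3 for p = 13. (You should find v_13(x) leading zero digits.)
(a_0, …, a_6) = (0, 0, 0, 10, 8, 8, 8)

v_13(8788/3) = 3, so a_0 = ... = a_2 = 0. Factor out: x = 13^3 · u with u = 4/3 a unit in ℤ_13. Expand u iteratively via a_{v+i} = u_i mod 13, u_{i+1} = (u_i − a_{v+i})/13:
  u_0 = 4/3;  a_3 = 10;  u_1 = (u_0 − 10)/13 = -2/3
  u_1 = -2/3;  a_4 = 8;  u_2 = (u_1 − 8)/13 = -2/3
  u_2 = -2/3;  a_5 = 8;  u_3 = (u_2 − 8)/13 = -2/3
  u_3 = -2/3;  a_6 = 8;  u_4 = (u_3 − 8)/13 = -2/3
Digits: (0, 0, 0, 10, 8, 8, 8).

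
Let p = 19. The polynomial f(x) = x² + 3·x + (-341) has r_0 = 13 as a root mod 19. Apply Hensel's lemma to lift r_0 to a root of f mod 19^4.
r_3 = 63093 (mod 130321)

Hensel: r_{i+1} = r_i − f(r_i)·(f′(r_i))^{-1} mod 19^{i+2}, f′(x) = 2x + 3. Iterate:
  r_0 = 13 (mod 19)
  r_1 = 279 (mod 361)
  r_2 = 1362 (mod 6859)
  r_3 = 63093 (mod 130321)
Final: r = 63093 satisfies f(r) ≡ 0 mod 19^4.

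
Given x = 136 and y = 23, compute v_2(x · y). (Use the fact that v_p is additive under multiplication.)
v_2(3128) = 3

v_p(x) = 3 (factor: 136 = 2^3 · 17); v_p(y) = 0 (factor: 23 = 2^0 · 23). Additivity: v_p(xy) = v_p(x) + v_p(y) = 3 + 0 = 3. (Direct check: xy = 3128 = 2^3 · (391).)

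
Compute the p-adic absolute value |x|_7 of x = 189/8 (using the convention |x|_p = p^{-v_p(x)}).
|189/8|_7 = 1/7

Step 1 — compute v_7(x) by factoring powers of 7 out of the numerator and denominator: v_7(189/8) = 1. Step 2 — apply |x|_p = p^{-v_p(x)} = 7^{-1} = 1/7.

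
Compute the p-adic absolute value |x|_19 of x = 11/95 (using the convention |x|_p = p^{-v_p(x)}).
|11/95|_19 = 19

Step 1 — compute v_19(x) by factoring powers of 19 out of the numerator and denominator: v_19(11/95) = -1. Step 2 — apply |x|_p = p^{-v_p(x)} = 19^{1} = 19.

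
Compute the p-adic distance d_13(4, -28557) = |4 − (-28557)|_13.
d_13(4, -28557) = 1/28561

Step 1 — x − y = 4 − (-28557) = 28561. Step 2 — v_13(28561) = 4 (factor: 28561 = (13^4 · 1); the sign does not affect v_p). Step 3 — |x − y|_13 = 13^{-4} = 1/28561.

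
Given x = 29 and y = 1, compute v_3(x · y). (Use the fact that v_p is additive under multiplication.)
v_3(29) = 0

v_p(x) = 0 (factor: 29 = 3^0 · 29); v_p(y) = 0 (factor: 1 = 3^0 · 1). Additivity: v_p(xy) = v_p(x) + v_p(y) = 0 + 0 = 0. (Direct check: xy = 29 = 3^0 · (29).)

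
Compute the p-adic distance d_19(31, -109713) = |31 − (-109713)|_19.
d_19(31, -109713) = 1/6859

Step 1 — x − y = 31 − (-109713) = 109744. Step 2 — v_19(109744) = 3 (factor: 109744 = (19^3 · 16); the sign does not affect v_p). Step 3 — |x − y|_19 = 19^{-3} = 1/6859.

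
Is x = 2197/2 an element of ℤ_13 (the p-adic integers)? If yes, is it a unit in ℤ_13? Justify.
x ∈ ℤ_13 but not a unit; v_13(x) = 3 > 0

ℤ_13 = {x ∈ ℚ_13 : v_13(x) ≥ 0} and ℤ_13^× = {x ∈ ℤ_13 : v_13(x) = 0}. Here v_13(2197/2) = v_13(num) − v_13(den) = 3; compare against these criteria.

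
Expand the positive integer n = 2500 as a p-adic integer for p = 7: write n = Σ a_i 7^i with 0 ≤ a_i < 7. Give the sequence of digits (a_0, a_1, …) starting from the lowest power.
(a_0, a_1, …) = (1, 0, 2, 0, 1)

Repeated division by 7 gives the digits low-to-high: 2500 = 1 + 2·7^2 + 1·7^4. Digit sequence: (1, 0, 2, 0, 1).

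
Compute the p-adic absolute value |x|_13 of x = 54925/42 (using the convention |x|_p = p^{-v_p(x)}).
|54925/42|_13 = 1/2197

Step 1 — compute v_13(x) by factoring powers of 13 out of the numerator and denominator: v_13(54925/42) = 3. Step 2 — apply |x|_p = p^{-v_p(x)} = 13^{-3} = 1/2197.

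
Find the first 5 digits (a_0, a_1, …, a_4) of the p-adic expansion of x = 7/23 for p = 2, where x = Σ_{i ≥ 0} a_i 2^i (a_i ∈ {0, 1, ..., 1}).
(a_0, …, a_4) = (1, 0, 0, 0, 1)

v_2(7/23) = 0 (numerator and denominator both coprime to 2), so x ∈ ℤ_2^×. Compute digits iteratively via a_i = x_i mod 2, x_{i+1} = (x_i − a_i)/2, with x_0 = x:
  x_0 = 7/23;  a_0 = 1;  x_1 = (x_0 − 1)/2 = -8/23
  x_1 = -8/23;  a_1 = 0;  x_2 = (x_1 − 0)/2 = -4/23
  x_2 = -4/23;  a_2 = 0;  x_3 = (x_2 − 0)/2 = -2/23
  x_3 = -2/23;  a_3 = 0;  x_4 = (x_3 − 0)/2 = -1/23
  x_4 = -1/23;  a_4 = 1;  x_5 = (x_4 − 1)/2 = -12/23
Digits: (1, 0, 0, 0, 1).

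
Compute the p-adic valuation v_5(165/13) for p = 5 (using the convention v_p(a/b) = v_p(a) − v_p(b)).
v_5(165/13) = 1

Factor powers of 5 from the numerator and denominator of the reduced fraction: 165 = 5^1 · 33 and 13 = 5^0 · 13. Apply v_p(a/b) = v_p(a) − v_p(b): v_5(165/13) = 1 − 0 = 1.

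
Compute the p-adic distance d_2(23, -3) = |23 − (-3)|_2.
d_2(23, -3) = 1/2

Step 1 — x − y = 23 − (-3) = 26. Step 2 — v_2(26) = 1 (factor: 26 = (2^1 · 13); the sign does not affect v_p). Step 3 — |x − y|_2 = 2^{-1} = 1/2.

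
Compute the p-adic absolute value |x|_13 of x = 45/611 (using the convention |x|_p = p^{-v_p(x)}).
|45/611|_13 = 13

Step 1 — compute v_13(x) by factoring powers of 13 out of the numerator and denominator: v_13(45/611) = -1. Step 2 — apply |x|_p = p^{-v_p(x)} = 13^{1} = 13.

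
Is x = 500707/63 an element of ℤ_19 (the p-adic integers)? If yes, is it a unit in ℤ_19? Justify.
x ∈ ℤ_19 but not a unit; v_19(x) = 3 > 0

ℤ_19 = {x ∈ ℚ_19 : v_19(x) ≥ 0} and ℤ_19^× = {x ∈ ℤ_19 : v_19(x) = 0}. Here v_19(500707/63) = v_19(num) − v_19(den) = 3; compare against these criteria.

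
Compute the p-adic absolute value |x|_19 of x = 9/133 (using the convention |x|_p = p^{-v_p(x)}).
|9/133|_19 = 19

Step 1 — compute v_19(x) by factoring powers of 19 out of the numerator and denominator: v_19(9/133) = -1. Step 2 — apply |x|_p = p^{-v_p(x)} = 19^{1} = 19.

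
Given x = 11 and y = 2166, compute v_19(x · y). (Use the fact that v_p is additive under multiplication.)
v_19(23826) = 2

v_p(x) = 0 (factor: 11 = 19^0 · 11); v_p(y) = 2 (factor: 2166 = 19^2 · 6). Additivity: v_p(xy) = v_p(x) + v_p(y) = 0 + 2 = 2. (Direct check: xy = 23826 = 19^2 · (66).)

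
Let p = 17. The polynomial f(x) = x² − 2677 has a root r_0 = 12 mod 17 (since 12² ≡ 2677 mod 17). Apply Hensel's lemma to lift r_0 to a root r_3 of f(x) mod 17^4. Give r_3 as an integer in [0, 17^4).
r_3 = 10654 (mod 83521)

Hensel's recurrence: r_{i+1} = r_i − f(r_i)·(f′(r_i))^{-1} mod 17^{i+2}, with f′(x) = 2x. Iterate:
  r_0 = 12 (mod 17)
  r_1 = 250 (mod 289)
  r_2 = 828 (mod 4913)
  r_3 = 10654 (mod 83521)
Final: r_3 = 10654, and one checks f(r_3) ≡ 0 mod 17^4.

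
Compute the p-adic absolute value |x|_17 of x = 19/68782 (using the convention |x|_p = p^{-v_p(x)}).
|19/68782|_17 = 4913

Step 1 — compute v_17(x) by factoring powers of 17 out of the numerator and denominator: v_17(19/68782) = -3. Step 2 — apply |x|_p = p^{-v_p(x)} = 17^{3} = 4913.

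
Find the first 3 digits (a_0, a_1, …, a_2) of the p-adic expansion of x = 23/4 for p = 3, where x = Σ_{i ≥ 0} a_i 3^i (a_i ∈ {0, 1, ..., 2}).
(a_0, …, a_2) = (2, 2, 2)

v_3(23/4) = 0 (numerator and denominator both coprime to 3), so x ∈ ℤ_3^×. Compute digits iteratively via a_i = x_i mod 3, x_{i+1} = (x_i − a_i)/3, with x_0 = x:
  x_0 = 23/4;  a_0 = 2;  x_1 = (x_0 − 2)/3 = 5/4
  x_1 = 5/4;  a_1 = 2;  x_2 = (x_1 − 2)/3 = -1/4
  x_2 = -1/4;  a_2 = 2;  x_3 = (x_2 − 2)/3 = -3/4
Digits: (2, 2, 2).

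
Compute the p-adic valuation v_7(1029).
v_7(1029) = 3

v_7(n) is the largest exponent k such that 7^k divides n. Factor out: 1029 = 7^3 · 3. (Sign doesn't affect v_p.) So v_7(1029) = 3.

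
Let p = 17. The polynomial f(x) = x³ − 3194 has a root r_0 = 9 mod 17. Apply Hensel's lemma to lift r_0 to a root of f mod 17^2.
r_1 = 213 (mod 289)

Hensel: r_{i+1} = r_i − f(r_i)/f′(r_i) mod 17^{i+2}, where f′(x) = 3x². Iterate:
  r_0 = 9 (mod 17)
  r_1 = 213 (mod 289)
Final: r = 213 with f(r) ≡ 0 mod 17^2.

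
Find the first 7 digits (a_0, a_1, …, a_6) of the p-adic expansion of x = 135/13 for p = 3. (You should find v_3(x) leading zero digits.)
(a_0, …, a_6) = (0, 0, 0, 2, 2, 1, 1)

v_3(135/13) = 3, so a_0 = ... = a_2 = 0. Factor out: x = 3^3 · u with u = 5/13 a unit in ℤ_3. Expand u iteratively via a_{v+i} = u_i mod 3, u_{i+1} = (u_i − a_{v+i})/3:
  u_0 = 5/13;  a_3 = 2;  u_1 = (u_0 − 2)/3 = -7/13
  u_1 = -7/13;  a_4 = 2;  u_2 = (u_1 − 2)/3 = -11/13
  u_2 = -11/13;  a_5 = 1;  u_3 = (u_2 − 1)/3 = -8/13
  u_3 = -8/13;  a_6 = 1;  u_4 = (u_3 − 1)/3 = -7/13
Digits: (0, 0, 0, 2, 2, 1, 1).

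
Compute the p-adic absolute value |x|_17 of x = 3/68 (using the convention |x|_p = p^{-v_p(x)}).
|3/68|_17 = 17

Step 1 — compute v_17(x) by factoring powers of 17 out of the numerator and denominator: v_17(3/68) = -1. Step 2 — apply |x|_p = p^{-v_p(x)} = 17^{1} = 17.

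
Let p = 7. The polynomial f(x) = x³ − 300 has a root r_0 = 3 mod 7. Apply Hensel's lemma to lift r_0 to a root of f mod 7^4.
r_3 = 1200 (mod 2401)

Hensel: r_{i+1} = r_i − f(r_i)/f′(r_i) mod 7^{i+2}, where f′(x) = 3x². Iterate:
  r_0 = 3 (mod 7)
  r_1 = 24 (mod 49)
  r_2 = 171 (mod 343)
  r_3 = 1200 (mod 2401)
Final: r = 1200 with f(r) ≡ 0 mod 7^4.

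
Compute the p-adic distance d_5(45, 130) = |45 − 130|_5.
d_5(45, 130) = 1/5

Step 1 — x − y = 45 − 130 = -85. Step 2 — v_5(-85) = 1 (factor: -85 = −(5^1 · 17); the sign does not affect v_p). Step 3 — |x − y|_5 = 5^{-1} = 1/5.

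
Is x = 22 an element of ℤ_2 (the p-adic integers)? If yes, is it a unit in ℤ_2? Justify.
x ∈ ℤ_2 but not a unit; v_2(x) = 1 > 0

ℤ_2 = {x ∈ ℚ_2 : v_2(x) ≥ 0} and ℤ_2^× = {x ∈ ℤ_2 : v_2(x) = 0}. Here v_2(22) = v_2(num) − v_2(den) = 1; compare against these criteria.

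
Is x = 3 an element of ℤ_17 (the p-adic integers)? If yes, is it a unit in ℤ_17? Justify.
x ∈ ℤ_17^× (unit); v_17(x) = 0

ℤ_17 = {x ∈ ℚ_17 : v_17(x) ≥ 0} and ℤ_17^× = {x ∈ ℤ_17 : v_17(x) = 0}. Here v_17(3) = v_17(num) − v_17(den) = 0; compare against these criteria.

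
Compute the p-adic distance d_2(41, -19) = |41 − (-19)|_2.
d_2(41, -19) = 1/4

Step 1 — x − y = 41 − (-19) = 60. Step 2 — v_2(60) = 2 (factor: 60 = (2^2 · 15); the sign does not affect v_p). Step 3 — |x − y|_2 = 2^{-2} = 1/4.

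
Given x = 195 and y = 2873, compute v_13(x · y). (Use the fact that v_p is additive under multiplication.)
v_13(560235) = 3

v_p(x) = 1 (factor: 195 = 13^1 · 15); v_p(y) = 2 (factor: 2873 = 13^2 · 17). Additivity: v_p(xy) = v_p(x) + v_p(y) = 1 + 2 = 3. (Direct check: xy = 560235 = 13^3 · (255).)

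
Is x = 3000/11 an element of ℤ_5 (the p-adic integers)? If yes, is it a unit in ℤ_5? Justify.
x ∈ ℤ_5 but not a unit; v_5(x) = 3 > 0

ℤ_5 = {x ∈ ℚ_5 : v_5(x) ≥ 0} and ℤ_5^× = {x ∈ ℤ_5 : v_5(x) = 0}. Here v_5(3000/11) = v_5(num) − v_5(den) = 3; compare against these criteria.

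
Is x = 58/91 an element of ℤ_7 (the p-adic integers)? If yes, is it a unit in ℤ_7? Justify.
x ∉ ℤ_7 (v_7(x) = -1 < 0)

ℤ_7 = {x ∈ ℚ_7 : v_7(x) ≥ 0} and ℤ_7^× = {x ∈ ℤ_7 : v_7(x) = 0}. Here v_7(58/91) = v_7(num) − v_7(den) = -1; compare against these criteria.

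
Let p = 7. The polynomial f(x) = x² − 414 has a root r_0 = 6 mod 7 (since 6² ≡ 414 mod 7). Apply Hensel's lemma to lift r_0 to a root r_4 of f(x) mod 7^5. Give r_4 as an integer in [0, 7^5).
r_4 = 8980 (mod 16807)

Hensel's recurrence: r_{i+1} = r_i − f(r_i)·(f′(r_i))^{-1} mod 7^{i+2}, with f′(x) = 2x. Iterate:
  r_0 = 6 (mod 7)
  r_1 = 13 (mod 49)
  r_2 = 62 (mod 343)
  r_3 = 1777 (mod 2401)
  r_4 = 8980 (mod 16807)
Final: r_4 = 8980, and one checks f(r_4) ≡ 0 mod 7^5.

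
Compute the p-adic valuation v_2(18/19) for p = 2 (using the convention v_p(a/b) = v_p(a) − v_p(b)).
v_2(18/19) = 1

Factor powers of 2 from the numerator and denominator of the reduced fraction: 18 = 2^1 · 9 and 19 = 2^0 · 19. Apply v_p(a/b) = v_p(a) − v_p(b): v_2(18/19) = 1 − 0 = 1.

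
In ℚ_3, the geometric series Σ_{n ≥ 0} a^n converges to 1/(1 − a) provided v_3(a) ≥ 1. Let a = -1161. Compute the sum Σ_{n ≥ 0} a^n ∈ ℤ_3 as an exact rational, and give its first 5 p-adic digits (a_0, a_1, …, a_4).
Σ a^n = 1/(1 − a) = 1/1162;  first 5 digits = (1, 0, 0, 2, 0)

v_3(a) = 3 ≥ 1, so the series converges in ℤ_3 to 1/(1 − a) = 1/(1 − (-1161)) = 1/1162. Expand this rational in ℤ_3: compute digits iteratively via d_i = x_i mod 3, x_{i+1} = (x_i − d_i)/3. The first 5 digits are (1, 0, 0, 2, 0).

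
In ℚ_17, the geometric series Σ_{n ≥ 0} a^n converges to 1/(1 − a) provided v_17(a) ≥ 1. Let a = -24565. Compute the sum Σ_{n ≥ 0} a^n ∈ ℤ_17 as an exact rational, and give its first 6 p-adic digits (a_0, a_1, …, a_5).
Σ a^n = 1/(1 − a) = 1/24566;  first 6 digits = (1, 0, 0, 12, 16, 16)

v_17(a) = 3 ≥ 1, so the series converges in ℤ_17 to 1/(1 − a) = 1/(1 − (-24565)) = 1/24566. Expand this rational in ℤ_17: compute digits iteratively via d_i = x_i mod 17, x_{i+1} = (x_i − d_i)/17. The first 6 digits are (1, 0, 0, 12, 16, 16).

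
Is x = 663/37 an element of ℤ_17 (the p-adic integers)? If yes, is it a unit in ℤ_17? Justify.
x ∈ ℤ_17 but not a unit; v_17(x) = 1 > 0

ℤ_17 = {x ∈ ℚ_17 : v_17(x) ≥ 0} and ℤ_17^× = {x ∈ ℤ_17 : v_17(x) = 0}. Here v_17(663/37) = v_17(num) − v_17(den) = 1; compare against these criteria.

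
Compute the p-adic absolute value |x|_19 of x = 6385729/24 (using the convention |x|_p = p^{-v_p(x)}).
|6385729/24|_19 = 1/130321

Step 1 — compute v_19(x) by factoring powers of 19 out of the numerator and denominator: v_19(6385729/24) = 4. Step 2 — apply |x|_p = p^{-v_p(x)} = 19^{-4} = 1/130321.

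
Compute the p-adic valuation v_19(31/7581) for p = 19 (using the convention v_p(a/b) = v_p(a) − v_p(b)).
v_19(31/7581) = -2

Factor powers of 19 from the numerator and denominator of the reduced fraction: 31 = 19^0 · 31 and 7581 = 19^2 · 21. Apply v_p(a/b) = v_p(a) − v_p(b): v_19(31/7581) = 0 − 2 = -2.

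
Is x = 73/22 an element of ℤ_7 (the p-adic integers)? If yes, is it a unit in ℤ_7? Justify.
x ∈ ℤ_7^× (unit); v_7(x) = 0

ℤ_7 = {x ∈ ℚ_7 : v_7(x) ≥ 0} and ℤ_7^× = {x ∈ ℤ_7 : v_7(x) = 0}. Here v_7(73/22) = v_7(num) − v_7(den) = 0; compare against these criteria.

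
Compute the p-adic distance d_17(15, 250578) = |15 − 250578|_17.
d_17(15, 250578) = 1/83521

Step 1 — x − y = 15 − 250578 = -250563. Step 2 — v_17(-250563) = 4 (factor: -250563 = −(17^4 · 3); the sign does not affect v_p). Step 3 — |x − y|_17 = 17^{-4} = 1/83521.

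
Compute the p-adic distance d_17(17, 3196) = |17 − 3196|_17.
d_17(17, 3196) = 1/289

Step 1 — x − y = 17 − 3196 = -3179. Step 2 — v_17(-3179) = 2 (factor: -3179 = −(17^2 · 11); the sign does not affect v_p). Step 3 — |x − y|_17 = 17^{-2} = 1/289.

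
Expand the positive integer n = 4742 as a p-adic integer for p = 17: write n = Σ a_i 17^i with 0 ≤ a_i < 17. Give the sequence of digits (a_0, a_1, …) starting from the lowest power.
(a_0, a_1, …) = (16, 6, 16)

Repeated division by 17 gives the digits low-to-high: 4742 = 16 + 6·17^1 + 16·17^2. Digit sequence: (16, 6, 16).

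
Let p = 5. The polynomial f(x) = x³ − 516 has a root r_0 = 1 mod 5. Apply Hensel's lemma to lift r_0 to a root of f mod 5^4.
r_3 = 356 (mod 625)

Hensel: r_{i+1} = r_i − f(r_i)/f′(r_i) mod 5^{i+2}, where f′(x) = 3x². Iterate:
  r_0 = 1 (mod 5)
  r_1 = 6 (mod 25)
  r_2 = 106 (mod 125)
  r_3 = 356 (mod 625)
Final: r = 356 with f(r) ≡ 0 mod 5^4.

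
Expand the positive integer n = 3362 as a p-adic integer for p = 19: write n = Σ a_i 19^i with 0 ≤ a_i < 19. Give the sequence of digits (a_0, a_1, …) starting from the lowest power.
(a_0, a_1, …) = (18, 5, 9)

Repeated division by 19 gives the digits low-to-high: 3362 = 18 + 5·19^1 + 9·19^2. Digit sequence: (18, 5, 9).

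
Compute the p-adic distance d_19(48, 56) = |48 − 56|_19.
d_19(48, 56) = 1

Step 1 — x − y = 48 − 56 = -8. Step 2 — v_19(-8) = 0 (factor: -8 = −(19^0 · 8); the sign does not affect v_p). Step 3 — |x − y|_19 = 19^{0} = 1.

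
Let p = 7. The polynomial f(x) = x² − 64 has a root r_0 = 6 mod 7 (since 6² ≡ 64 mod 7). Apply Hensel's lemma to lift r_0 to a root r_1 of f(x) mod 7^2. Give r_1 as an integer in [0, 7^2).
r_1 = 41 (mod 49)

Hensel's recurrence: r_{i+1} = r_i − f(r_i)·(f′(r_i))^{-1} mod 7^{i+2}, with f′(x) = 2x. Iterate:
  r_0 = 6 (mod 7)
  r_1 = 41 (mod 49)
Final: r_1 = 41, and one checks f(r_1) ≡ 0 mod 7^2.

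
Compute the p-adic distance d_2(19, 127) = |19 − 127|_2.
d_2(19, 127) = 1/4

Step 1 — x − y = 19 − 127 = -108. Step 2 — v_2(-108) = 2 (factor: -108 = −(2^2 · 27); the sign does not affect v_p). Step 3 — |x − y|_2 = 2^{-2} = 1/4.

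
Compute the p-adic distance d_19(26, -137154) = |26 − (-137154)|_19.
d_19(26, -137154) = 1/6859

Step 1 — x − y = 26 − (-137154) = 137180. Step 2 — v_19(137180) = 3 (factor: 137180 = (19^3 · 20); the sign does not affect v_p). Step 3 — |x − y|_19 = 19^{-3} = 1/6859.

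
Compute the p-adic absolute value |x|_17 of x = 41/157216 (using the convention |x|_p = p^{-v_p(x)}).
|41/157216|_17 = 4913

Step 1 — compute v_17(x) by factoring powers of 17 out of the numerator and denominator: v_17(41/157216) = -3. Step 2 — apply |x|_p = p^{-v_p(x)} = 17^{3} = 4913.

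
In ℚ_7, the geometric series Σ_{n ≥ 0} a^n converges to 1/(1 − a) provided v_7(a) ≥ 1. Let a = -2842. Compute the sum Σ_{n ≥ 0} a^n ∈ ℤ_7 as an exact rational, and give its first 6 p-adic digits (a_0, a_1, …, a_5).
Σ a^n = 1/(1 − a) = 1/2843;  first 6 digits = (1, 0, 5, 5, 2, 4)

v_7(a) = 2 ≥ 1, so the series converges in ℤ_7 to 1/(1 − a) = 1/(1 − (-2842)) = 1/2843. Expand this rational in ℤ_7: compute digits iteratively via d_i = x_i mod 7, x_{i+1} = (x_i − d_i)/7. The first 6 digits are (1, 0, 5, 5, 2, 4).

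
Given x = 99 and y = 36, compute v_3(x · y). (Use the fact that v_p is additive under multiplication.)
v_3(3564) = 4

v_p(x) = 2 (factor: 99 = 3^2 · 11); v_p(y) = 2 (factor: 36 = 3^2 · 4). Additivity: v_p(xy) = v_p(x) + v_p(y) = 2 + 2 = 4. (Direct check: xy = 3564 = 3^4 · (44).)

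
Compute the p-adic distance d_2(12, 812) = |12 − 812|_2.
d_2(12, 812) = 1/32

Step 1 — x − y = 12 − 812 = -800. Step 2 — v_2(-800) = 5 (factor: -800 = −(2^5 · 25); the sign does not affect v_p). Step 3 — |x − y|_2 = 2^{-5} = 1/32.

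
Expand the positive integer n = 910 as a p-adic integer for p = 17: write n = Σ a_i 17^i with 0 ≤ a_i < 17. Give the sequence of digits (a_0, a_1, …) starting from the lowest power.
(a_0, a_1, …) = (9, 2, 3)

Repeated division by 17 gives the digits low-to-high: 910 = 9 + 2·17^1 + 3·17^2. Digit sequence: (9, 2, 3).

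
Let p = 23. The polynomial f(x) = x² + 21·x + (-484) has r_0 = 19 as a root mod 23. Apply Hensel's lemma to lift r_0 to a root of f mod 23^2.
r_1 = 364 (mod 529)

Hensel: r_{i+1} = r_i − f(r_i)·(f′(r_i))^{-1} mod 23^{i+2}, f′(x) = 2x + 21. Iterate:
  r_0 = 19 (mod 23)
  r_1 = 364 (mod 529)
Final: r = 364 satisfies f(r) ≡ 0 mod 23^2.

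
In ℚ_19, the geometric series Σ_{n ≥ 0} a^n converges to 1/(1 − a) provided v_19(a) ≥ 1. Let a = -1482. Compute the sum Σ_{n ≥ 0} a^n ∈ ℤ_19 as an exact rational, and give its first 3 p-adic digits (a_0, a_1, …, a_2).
Σ a^n = 1/(1 − a) = 1/1483;  first 3 digits = (1, 17, 18)

v_19(a) = 1 ≥ 1, so the series converges in ℤ_19 to 1/(1 − a) = 1/(1 − (-1482)) = 1/1483. Expand this rational in ℤ_19: compute digits iteratively via d_i = x_i mod 19, x_{i+1} = (x_i − d_i)/19. The first 3 digits are (1, 17, 18).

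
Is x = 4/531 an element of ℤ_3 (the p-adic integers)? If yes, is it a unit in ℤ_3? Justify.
x ∉ ℤ_3 (v_3(x) = -2 < 0)

ℤ_3 = {x ∈ ℚ_3 : v_3(x) ≥ 0} and ℤ_3^× = {x ∈ ℤ_3 : v_3(x) = 0}. Here v_3(4/531) = v_3(num) − v_3(den) = -2; compare against these criteria.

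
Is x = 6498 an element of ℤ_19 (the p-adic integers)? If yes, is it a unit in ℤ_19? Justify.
x ∈ ℤ_19 but not a unit; v_19(x) = 2 > 0

ℤ_19 = {x ∈ ℚ_19 : v_19(x) ≥ 0} and ℤ_19^× = {x ∈ ℤ_19 : v_19(x) = 0}. Here v_19(6498) = v_19(num) − v_19(den) = 2; compare against these criteria.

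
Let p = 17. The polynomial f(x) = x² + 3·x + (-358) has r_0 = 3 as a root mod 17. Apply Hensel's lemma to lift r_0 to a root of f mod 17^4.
r_3 = 42010 (mod 83521)

Hensel: r_{i+1} = r_i − f(r_i)·(f′(r_i))^{-1} mod 17^{i+2}, f′(x) = 2x + 3. Iterate:
  r_0 = 3 (mod 17)
  r_1 = 105 (mod 289)
  r_2 = 2706 (mod 4913)
  r_3 = 42010 (mod 83521)
Final: r = 42010 satisfies f(r) ≡ 0 mod 17^4.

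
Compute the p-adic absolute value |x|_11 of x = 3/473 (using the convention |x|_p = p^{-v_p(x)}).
|3/473|_11 = 11

Step 1 — compute v_11(x) by factoring powers of 11 out of the numerator and denominator: v_11(3/473) = -1. Step 2 — apply |x|_p = p^{-v_p(x)} = 11^{1} = 11.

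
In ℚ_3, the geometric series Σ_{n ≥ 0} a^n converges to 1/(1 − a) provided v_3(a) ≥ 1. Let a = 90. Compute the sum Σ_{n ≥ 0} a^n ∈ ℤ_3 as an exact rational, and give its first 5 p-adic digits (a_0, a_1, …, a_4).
Σ a^n = 1/(1 − a) = -1/89;  first 5 digits = (1, 0, 1, 0, 2)

v_3(a) = 2 ≥ 1, so the series converges in ℤ_3 to 1/(1 − a) = 1/(1 − 90) = -1/89. Expand this rational in ℤ_3: compute digits iteratively via d_i = x_i mod 3, x_{i+1} = (x_i − d_i)/3. The first 5 digits are (1, 0, 1, 0, 2).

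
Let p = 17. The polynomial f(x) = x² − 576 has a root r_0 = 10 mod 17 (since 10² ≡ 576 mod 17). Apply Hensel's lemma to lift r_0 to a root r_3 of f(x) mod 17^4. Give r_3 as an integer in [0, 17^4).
r_3 = 83497 (mod 83521)

Hensel's recurrence: r_{i+1} = r_i − f(r_i)·(f′(r_i))^{-1} mod 17^{i+2}, with f′(x) = 2x. Iterate:
  r_0 = 10 (mod 17)
  r_1 = 265 (mod 289)
  r_2 = 4889 (mod 4913)
  r_3 = 83497 (mod 83521)
Final: r_3 = 83497, and one checks f(r_3) ≡ 0 mod 17^4.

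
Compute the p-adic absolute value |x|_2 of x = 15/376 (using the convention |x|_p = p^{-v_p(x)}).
|15/376|_2 = 8

Step 1 — compute v_2(x) by factoring powers of 2 out of the numerator and denominator: v_2(15/376) = -3. Step 2 — apply |x|_p = p^{-v_p(x)} = 2^{3} = 8.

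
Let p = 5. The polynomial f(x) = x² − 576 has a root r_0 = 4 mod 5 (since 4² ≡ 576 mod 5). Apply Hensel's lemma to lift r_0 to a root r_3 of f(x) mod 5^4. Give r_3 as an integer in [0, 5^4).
r_3 = 24 (mod 625)

Hensel's recurrence: r_{i+1} = r_i − f(r_i)·(f′(r_i))^{-1} mod 5^{i+2}, with f′(x) = 2x. Iterate:
  r_0 = 4 (mod 5)
  r_1 = 24 (mod 25)
  r_2 = 24 (mod 125)
  r_3 = 24 (mod 625)
Final: r_3 = 24, and one checks f(r_3) ≡ 0 mod 5^4.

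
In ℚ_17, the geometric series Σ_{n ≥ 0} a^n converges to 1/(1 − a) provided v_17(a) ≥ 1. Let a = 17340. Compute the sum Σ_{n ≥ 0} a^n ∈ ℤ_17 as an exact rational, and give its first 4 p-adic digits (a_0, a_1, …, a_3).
Σ a^n = 1/(1 − a) = -1/17339;  first 4 digits = (1, 0, 9, 3)

v_17(a) = 2 ≥ 1, so the series converges in ℤ_17 to 1/(1 − a) = 1/(1 − 17340) = -1/17339. Expand this rational in ℤ_17: compute digits iteratively via d_i = x_i mod 17, x_{i+1} = (x_i − d_i)/17. The first 4 digits are (1, 0, 9, 3).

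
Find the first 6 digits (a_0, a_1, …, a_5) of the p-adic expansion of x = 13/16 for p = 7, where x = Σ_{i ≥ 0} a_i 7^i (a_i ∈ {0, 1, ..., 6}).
(a_0, …, a_5) = (3, 1, 2, 1, 2, 1)

v_7(13/16) = 0 (numerator and denominator both coprime to 7), so x ∈ ℤ_7^×. Compute digits iteratively via a_i = x_i mod 7, x_{i+1} = (x_i − a_i)/7, with x_0 = x:
  x_0 = 13/16;  a_0 = 3;  x_1 = (x_0 − 3)/7 = -5/16
  x_1 = -5/16;  a_1 = 1;  x_2 = (x_1 − 1)/7 = -3/16
  x_2 = -3/16;  a_2 = 2;  x_3 = (x_2 − 2)/7 = -5/16
  x_3 = -5/16;  a_3 = 1;  x_4 = (x_3 − 1)/7 = -3/16
  x_4 = -3/16;  a_4 = 2;  x_5 = (x_4 − 2)/7 = -5/16
  x_5 = -5/16;  a_5 = 1;  x_6 = (x_5 − 1)/7 = -3/16
Digits: (3, 1, 2, 1, 2, 1).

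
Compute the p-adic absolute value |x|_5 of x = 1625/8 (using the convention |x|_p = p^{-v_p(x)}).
|1625/8|_5 = 1/125

Step 1 — compute v_5(x) by factoring powers of 5 out of the numerator and denominator: v_5(1625/8) = 3. Step 2 — apply |x|_p = p^{-v_p(x)} = 5^{-3} = 1/125.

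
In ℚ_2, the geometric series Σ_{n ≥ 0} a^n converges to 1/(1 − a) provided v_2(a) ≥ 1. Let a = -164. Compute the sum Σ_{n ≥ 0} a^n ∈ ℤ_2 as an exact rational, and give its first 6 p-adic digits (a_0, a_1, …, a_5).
Σ a^n = 1/(1 − a) = 1/165;  first 6 digits = (1, 0, 1, 1, 0, 1)

v_2(a) = 2 ≥ 1, so the series converges in ℤ_2 to 1/(1 − a) = 1/(1 − (-164)) = 1/165. Expand this rational in ℤ_2: compute digits iteratively via d_i = x_i mod 2, x_{i+1} = (x_i − d_i)/2. The first 6 digits are (1, 0, 1, 1, 0, 1).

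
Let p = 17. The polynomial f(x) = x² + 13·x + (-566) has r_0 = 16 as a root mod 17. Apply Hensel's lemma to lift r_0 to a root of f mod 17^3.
r_2 = 3178 (mod 4913)

Hensel: r_{i+1} = r_i − f(r_i)·(f′(r_i))^{-1} mod 17^{i+2}, f′(x) = 2x + 13. Iterate:
  r_0 = 16 (mod 17)
  r_1 = 288 (mod 289)
  r_2 = 3178 (mod 4913)
Final: r = 3178 satisfies f(r) ≡ 0 mod 17^3.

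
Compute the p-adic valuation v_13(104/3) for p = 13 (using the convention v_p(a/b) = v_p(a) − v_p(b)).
v_13(104/3) = 1

Factor powers of 13 from the numerator and denominator of the reduced fraction: 104 = 13^1 · 8 and 3 = 13^0 · 3. Apply v_p(a/b) = v_p(a) − v_p(b): v_13(104/3) = 1 − 0 = 1.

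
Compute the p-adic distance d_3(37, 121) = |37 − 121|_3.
d_3(37, 121) = 1/3

Step 1 — x − y = 37 − 121 = -84. Step 2 — v_3(-84) = 1 (factor: -84 = −(3^1 · 28); the sign does not affect v_p). Step 3 — |x − y|_3 = 3^{-1} = 1/3.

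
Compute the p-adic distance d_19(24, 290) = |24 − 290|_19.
d_19(24, 290) = 1/19

Step 1 — x − y = 24 − 290 = -266. Step 2 — v_19(-266) = 1 (factor: -266 = −(19^1 · 14); the sign does not affect v_p). Step 3 — |x − y|_19 = 19^{-1} = 1/19.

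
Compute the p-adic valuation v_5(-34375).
v_5(-34375) = 5

v_5(n) is the largest exponent k such that 5^k divides n. Factor out: -34375 = -5^5 · 11. (Sign doesn't affect v_p.) So v_5(-34375) = 5.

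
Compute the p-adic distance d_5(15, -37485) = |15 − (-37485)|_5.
d_5(15, -37485) = 1/3125

Step 1 — x − y = 15 − (-37485) = 37500. Step 2 — v_5(37500) = 5 (factor: 37500 = (5^5 · 12); the sign does not affect v_p). Step 3 — |x − y|_5 = 5^{-5} = 1/3125.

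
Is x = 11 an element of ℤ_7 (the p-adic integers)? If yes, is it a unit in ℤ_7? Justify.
x ∈ ℤ_7^× (unit); v_7(x) = 0

ℤ_7 = {x ∈ ℚ_7 : v_7(x) ≥ 0} and ℤ_7^× = {x ∈ ℤ_7 : v_7(x) = 0}. Here v_7(11) = v_7(num) − v_7(den) = 0; compare against these criteria.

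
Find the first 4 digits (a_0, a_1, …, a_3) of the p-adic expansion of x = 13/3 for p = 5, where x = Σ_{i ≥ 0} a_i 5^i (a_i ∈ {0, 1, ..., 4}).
(a_0, …, a_3) = (1, 4, 1, 3)

v_5(13/3) = 0 (numerator and denominator both coprime to 5), so x ∈ ℤ_5^×. Compute digits iteratively via a_i = x_i mod 5, x_{i+1} = (x_i − a_i)/5, with x_0 = x:
  x_0 = 13/3;  a_0 = 1;  x_1 = (x_0 − 1)/5 = 2/3
  x_1 = 2/3;  a_1 = 4;  x_2 = (x_1 − 4)/5 = -2/3
  x_2 = -2/3;  a_2 = 1;  x_3 = (x_2 − 1)/5 = -1/3
  x_3 = -1/3;  a_3 = 3;  x_4 = (x_3 − 3)/5 = -2/3
Digits: (1, 4, 1, 3).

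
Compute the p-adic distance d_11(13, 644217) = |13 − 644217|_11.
d_11(13, 644217) = 1/161051

Step 1 — x − y = 13 − 644217 = -644204. Step 2 — v_11(-644204) = 5 (factor: -644204 = −(11^5 · 4); the sign does not affect v_p). Step 3 — |x − y|_11 = 11^{-5} = 1/161051.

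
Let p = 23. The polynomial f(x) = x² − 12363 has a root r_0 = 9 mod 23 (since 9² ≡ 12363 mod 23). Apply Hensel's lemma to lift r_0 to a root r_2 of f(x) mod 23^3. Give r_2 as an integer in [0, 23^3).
r_2 = 12153 (mod 12167)

Hensel's recurrence: r_{i+1} = r_i − f(r_i)·(f′(r_i))^{-1} mod 23^{i+2}, with f′(x) = 2x. Iterate:
  r_0 = 9 (mod 23)
  r_1 = 515 (mod 529)
  r_2 = 12153 (mod 12167)
Final: r_2 = 12153, and one checks f(r_2) ≡ 0 mod 23^3.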